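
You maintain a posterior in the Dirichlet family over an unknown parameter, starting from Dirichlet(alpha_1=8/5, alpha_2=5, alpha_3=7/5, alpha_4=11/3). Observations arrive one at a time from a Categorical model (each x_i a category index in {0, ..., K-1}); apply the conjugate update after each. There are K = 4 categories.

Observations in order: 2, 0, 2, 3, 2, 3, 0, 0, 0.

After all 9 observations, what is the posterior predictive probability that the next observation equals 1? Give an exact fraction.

obs 1: x=2 → posterior Dirichlet(8/5, 5, 12/5, 11/3)
obs 2: x=0 → posterior Dirichlet(13/5, 5, 12/5, 11/3)
obs 3: x=2 → posterior Dirichlet(13/5, 5, 17/5, 11/3)
obs 4: x=3 → posterior Dirichlet(13/5, 5, 17/5, 14/3)
obs 5: x=2 → posterior Dirichlet(13/5, 5, 22/5, 14/3)
obs 6: x=3 → posterior Dirichlet(13/5, 5, 22/5, 17/3)
obs 7: x=0 → posterior Dirichlet(18/5, 5, 22/5, 17/3)
obs 8: x=0 → posterior Dirichlet(23/5, 5, 22/5, 17/3)
obs 9: x=0 → posterior Dirichlet(28/5, 5, 22/5, 17/3)

15/62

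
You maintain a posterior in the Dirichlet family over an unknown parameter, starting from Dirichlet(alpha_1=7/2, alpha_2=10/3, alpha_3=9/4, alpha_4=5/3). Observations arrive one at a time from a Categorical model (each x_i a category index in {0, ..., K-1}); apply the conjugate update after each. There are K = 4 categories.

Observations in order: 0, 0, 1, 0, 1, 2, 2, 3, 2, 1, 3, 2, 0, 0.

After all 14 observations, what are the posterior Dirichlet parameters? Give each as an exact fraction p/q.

obs 1: x=0 → posterior Dirichlet(9/2, 10/3, 9/4, 5/3)
obs 2: x=0 → posterior Dirichlet(11/2, 10/3, 9/4, 5/3)
obs 3: x=1 → posterior Dirichlet(11/2, 13/3, 9/4, 5/3)
obs 4: x=0 → posterior Dirichlet(13/2, 13/3, 9/4, 5/3)
obs 5: x=1 → posterior Dirichlet(13/2, 16/3, 9/4, 5/3)
obs 6: x=2 → posterior Dirichlet(13/2, 16/3, 13/4, 5/3)
obs 7: x=2 → posterior Dirichlet(13/2, 16/3, 17/4, 5/3)
obs 8: x=3 → posterior Dirichlet(13/2, 16/3, 17/4, 8/3)
obs 9: x=2 → posterior Dirichlet(13/2, 16/3, 21/4, 8/3)
obs 10: x=1 → posterior Dirichlet(13/2, 19/3, 21/4, 8/3)
obs 11: x=3 → posterior Dirichlet(13/2, 19/3, 21/4, 11/3)
obs 12: x=2 → posterior Dirichlet(13/2, 19/3, 25/4, 11/3)
obs 13: x=0 → posterior Dirichlet(15/2, 19/3, 25/4, 11/3)
obs 14: x=0 → posterior Dirichlet(17/2, 19/3, 25/4, 11/3)

alpha_1=17/2, alpha_2=19/3, alpha_3=25/4, alpha_4=11/3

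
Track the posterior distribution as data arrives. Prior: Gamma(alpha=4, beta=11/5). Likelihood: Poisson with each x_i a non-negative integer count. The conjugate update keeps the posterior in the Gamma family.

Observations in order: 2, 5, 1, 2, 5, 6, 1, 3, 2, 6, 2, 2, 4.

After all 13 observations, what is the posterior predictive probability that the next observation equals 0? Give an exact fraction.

4331234049893659046808687272904226299102930551195534523890106925436292435808538853376/76177348045866392339289727720615561750424801402395196724001565744957137343033038019601

obs 1: x=2 → posterior Gamma(6, 16/5)
obs 2: x=5 → posterior Gamma(11, 21/5)
obs 3: x=1 → posterior Gamma(12, 26/5)
obs 4: x=2 → posterior Gamma(14, 31/5)
obs 5: x=5 → posterior Gamma(19, 36/5)
obs 6: x=6 → posterior Gamma(25, 41/5)
obs 7: x=1 → posterior Gamma(26, 46/5)
obs 8: x=3 → posterior Gamma(29, 51/5)
obs 9: x=2 → posterior Gamma(31, 56/5)
obs 10: x=6 → posterior Gamma(37, 61/5)
obs 11: x=2 → posterior Gamma(39, 66/5)
obs 12: x=2 → posterior Gamma(41, 71/5)
obs 13: x=4 → posterior Gamma(45, 76/5)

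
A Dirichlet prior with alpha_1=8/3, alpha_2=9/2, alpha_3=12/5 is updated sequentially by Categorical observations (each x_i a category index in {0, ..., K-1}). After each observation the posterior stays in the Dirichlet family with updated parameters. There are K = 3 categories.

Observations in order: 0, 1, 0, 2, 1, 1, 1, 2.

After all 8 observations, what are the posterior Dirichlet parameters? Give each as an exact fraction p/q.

alpha_1=14/3, alpha_2=17/2, alpha_3=22/5

obs 1: x=0 → posterior Dirichlet(11/3, 9/2, 12/5)
obs 2: x=1 → posterior Dirichlet(11/3, 11/2, 12/5)
obs 3: x=0 → posterior Dirichlet(14/3, 11/2, 12/5)
obs 4: x=2 → posterior Dirichlet(14/3, 11/2, 17/5)
obs 5: x=1 → posterior Dirichlet(14/3, 13/2, 17/5)
obs 6: x=1 → posterior Dirichlet(14/3, 15/2, 17/5)
obs 7: x=1 → posterior Dirichlet(14/3, 17/2, 17/5)
obs 8: x=2 → posterior Dirichlet(14/3, 17/2, 22/5)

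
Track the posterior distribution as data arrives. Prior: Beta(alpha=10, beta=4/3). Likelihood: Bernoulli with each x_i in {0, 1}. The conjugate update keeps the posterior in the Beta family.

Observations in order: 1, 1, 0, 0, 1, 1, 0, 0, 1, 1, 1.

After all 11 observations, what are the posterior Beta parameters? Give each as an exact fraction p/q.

obs 1: x=1 → posterior Beta(11, 4/3)
obs 2: x=1 → posterior Beta(12, 4/3)
obs 3: x=0 → posterior Beta(12, 7/3)
obs 4: x=0 → posterior Beta(12, 10/3)
obs 5: x=1 → posterior Beta(13, 10/3)
obs 6: x=1 → posterior Beta(14, 10/3)
obs 7: x=0 → posterior Beta(14, 13/3)
obs 8: x=0 → posterior Beta(14, 16/3)
obs 9: x=1 → posterior Beta(15, 16/3)
obs 10: x=1 → posterior Beta(16, 16/3)
obs 11: x=1 → posterior Beta(17, 16/3)

alpha=17, beta=16/3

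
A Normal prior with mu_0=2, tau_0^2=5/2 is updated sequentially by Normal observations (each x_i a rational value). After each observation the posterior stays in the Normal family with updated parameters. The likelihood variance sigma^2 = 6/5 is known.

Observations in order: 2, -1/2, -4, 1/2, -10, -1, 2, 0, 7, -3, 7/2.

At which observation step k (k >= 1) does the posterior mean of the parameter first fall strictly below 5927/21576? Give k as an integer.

obs 1: x=2 → posterior Normal(2, 30/37)
obs 2: x=-1/2 → posterior Normal(123/124, 15/31)
obs 3: x=-4 → posterior Normal(-77/174, 10/29)
obs 4: x=1/2 → posterior Normal(-13/56, 15/56)
obs 5: x=-10 → posterior Normal(-276/137, 30/137)
obs 6: x=-1 → posterior Normal(-301/162, 5/27)
obs 7: x=2 → posterior Normal(-251/187, 30/187)
obs 8: x=0 → posterior Normal(-251/212, 15/106)
obs 9: x=7 → posterior Normal(-76/237, 10/79)
obs 10: x=-3 → posterior Normal(-151/262, 15/131)
obs 11: x=7/2 → posterior Normal(-127/574, 30/287)

k = 3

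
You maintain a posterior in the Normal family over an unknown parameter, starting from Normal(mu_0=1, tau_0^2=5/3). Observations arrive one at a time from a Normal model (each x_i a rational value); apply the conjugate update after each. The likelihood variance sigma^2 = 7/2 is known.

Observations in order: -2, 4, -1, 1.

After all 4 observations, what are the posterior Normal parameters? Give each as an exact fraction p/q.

obs 1: x=-2 → posterior Normal(1/31, 35/31)
obs 2: x=4 → posterior Normal(1, 35/41)
obs 3: x=-1 → posterior Normal(31/51, 35/51)
obs 4: x=1 → posterior Normal(41/61, 35/61)

mu_0=41/61, tau_0^2=35/61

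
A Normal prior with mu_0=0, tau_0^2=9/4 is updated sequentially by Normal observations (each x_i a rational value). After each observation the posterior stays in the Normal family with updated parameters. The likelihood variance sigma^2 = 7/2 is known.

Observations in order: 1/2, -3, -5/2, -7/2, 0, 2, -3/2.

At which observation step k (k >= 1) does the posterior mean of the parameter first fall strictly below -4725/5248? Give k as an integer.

k = 3

obs 1: x=1/2 → posterior Normal(9/46, 63/46)
obs 2: x=-3 → posterior Normal(-45/64, 63/64)
obs 3: x=-5/2 → posterior Normal(-45/41, 63/82)
obs 4: x=-7/2 → posterior Normal(-153/100, 63/100)
obs 5: x=0 → posterior Normal(-153/118, 63/118)
obs 6: x=2 → posterior Normal(-117/136, 63/136)
obs 7: x=-3/2 → posterior Normal(-72/77, 9/22)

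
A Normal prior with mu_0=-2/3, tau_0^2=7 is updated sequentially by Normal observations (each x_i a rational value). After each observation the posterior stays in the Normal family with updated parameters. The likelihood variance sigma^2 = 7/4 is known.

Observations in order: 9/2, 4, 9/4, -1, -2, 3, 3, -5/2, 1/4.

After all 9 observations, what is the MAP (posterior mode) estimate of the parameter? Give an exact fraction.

obs 1: x=9/2 → posterior Normal(52/15, 7/5)
obs 2: x=4 → posterior Normal(100/27, 7/9)
obs 3: x=9/4 → posterior Normal(127/39, 7/13)
obs 4: x=-1 → posterior Normal(115/51, 7/17)
obs 5: x=-2 → posterior Normal(13/9, 1/3)
obs 6: x=3 → posterior Normal(127/75, 7/25)
obs 7: x=3 → posterior Normal(163/87, 7/29)
obs 8: x=-5/2 → posterior Normal(133/99, 7/33)
obs 9: x=1/4 → posterior Normal(136/111, 7/37)

136/111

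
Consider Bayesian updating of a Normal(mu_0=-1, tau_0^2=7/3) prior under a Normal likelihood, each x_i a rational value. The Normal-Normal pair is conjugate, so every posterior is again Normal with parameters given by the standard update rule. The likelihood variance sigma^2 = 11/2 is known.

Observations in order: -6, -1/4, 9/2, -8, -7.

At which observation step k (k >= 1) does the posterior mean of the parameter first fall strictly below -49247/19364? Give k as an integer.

k = 5

obs 1: x=-6 → posterior Normal(-117/47, 77/47)
obs 2: x=-1/4 → posterior Normal(-241/122, 77/61)
obs 3: x=9/2 → posterior Normal(-23/30, 77/75)
obs 4: x=-8 → posterior Normal(-339/178, 77/89)
obs 5: x=-7 → posterior Normal(-535/206, 77/103)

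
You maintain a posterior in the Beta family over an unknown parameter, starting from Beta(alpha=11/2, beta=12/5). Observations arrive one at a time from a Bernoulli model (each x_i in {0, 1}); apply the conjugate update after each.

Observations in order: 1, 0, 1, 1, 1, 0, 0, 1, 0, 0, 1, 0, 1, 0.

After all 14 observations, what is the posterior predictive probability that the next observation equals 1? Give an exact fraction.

obs 1: x=1 → posterior Beta(13/2, 12/5)
obs 2: x=0 → posterior Beta(13/2, 17/5)
obs 3: x=1 → posterior Beta(15/2, 17/5)
obs 4: x=1 → posterior Beta(17/2, 17/5)
obs 5: x=1 → posterior Beta(19/2, 17/5)
obs 6: x=0 → posterior Beta(19/2, 22/5)
obs 7: x=0 → posterior Beta(19/2, 27/5)
obs 8: x=1 → posterior Beta(21/2, 27/5)
obs 9: x=0 → posterior Beta(21/2, 32/5)
obs 10: x=0 → posterior Beta(21/2, 37/5)
obs 11: x=1 → posterior Beta(23/2, 37/5)
obs 12: x=0 → posterior Beta(23/2, 42/5)
obs 13: x=1 → posterior Beta(25/2, 42/5)
obs 14: x=0 → posterior Beta(25/2, 47/5)

125/219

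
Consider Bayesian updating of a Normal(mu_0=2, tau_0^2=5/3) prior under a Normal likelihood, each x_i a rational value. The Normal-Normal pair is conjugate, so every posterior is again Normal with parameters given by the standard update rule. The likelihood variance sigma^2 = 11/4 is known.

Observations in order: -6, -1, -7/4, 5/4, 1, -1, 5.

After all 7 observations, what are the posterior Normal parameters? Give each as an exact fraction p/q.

obs 1: x=-6 → posterior Normal(-54/53, 55/53)
obs 2: x=-1 → posterior Normal(-74/73, 55/73)
obs 3: x=-7/4 → posterior Normal(-109/93, 55/93)
obs 4: x=5/4 → posterior Normal(-84/113, 55/113)
obs 5: x=1 → posterior Normal(-64/133, 55/133)
obs 6: x=-1 → posterior Normal(-28/51, 55/153)
obs 7: x=5 → posterior Normal(16/173, 55/173)

mu_0=16/173, tau_0^2=55/173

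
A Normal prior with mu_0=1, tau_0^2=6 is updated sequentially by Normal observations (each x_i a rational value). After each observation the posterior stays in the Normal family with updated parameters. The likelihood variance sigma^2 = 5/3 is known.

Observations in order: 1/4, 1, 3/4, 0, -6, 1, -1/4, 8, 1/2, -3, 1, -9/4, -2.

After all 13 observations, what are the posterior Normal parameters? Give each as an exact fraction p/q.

obs 1: x=1/4 → posterior Normal(19/46, 30/23)
obs 2: x=1 → posterior Normal(55/82, 30/41)
obs 3: x=3/4 → posterior Normal(41/59, 30/59)
obs 4: x=0 → posterior Normal(41/77, 30/77)
obs 5: x=-6 → posterior Normal(-67/95, 6/19)
obs 6: x=1 → posterior Normal(-49/113, 30/113)
obs 7: x=-1/4 → posterior Normal(-107/262, 30/131)
obs 8: x=8 → posterior Normal(181/298, 30/149)
obs 9: x=1/2 → posterior Normal(199/334, 30/167)
obs 10: x=-3 → posterior Normal(91/370, 6/37)
obs 11: x=1 → posterior Normal(127/406, 30/203)
obs 12: x=-9/4 → posterior Normal(23/221, 30/221)
obs 13: x=-2 → posterior Normal(-13/239, 30/239)

mu_0=-13/239, tau_0^2=30/239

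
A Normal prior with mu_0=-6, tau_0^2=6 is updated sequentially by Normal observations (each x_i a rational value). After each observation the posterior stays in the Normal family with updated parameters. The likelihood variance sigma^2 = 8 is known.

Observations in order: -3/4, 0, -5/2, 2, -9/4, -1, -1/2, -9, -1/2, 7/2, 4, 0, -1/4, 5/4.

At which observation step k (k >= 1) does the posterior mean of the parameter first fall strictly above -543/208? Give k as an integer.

obs 1: x=-3/4 → posterior Normal(-15/4, 24/7)
obs 2: x=0 → posterior Normal(-21/8, 12/5)
obs 3: x=-5/2 → posterior Normal(-135/52, 24/13)
obs 4: x=2 → posterior Normal(-111/64, 3/2)
obs 5: x=-9/4 → posterior Normal(-69/38, 24/19)
obs 6: x=-1 → posterior Normal(-75/44, 12/11)
obs 7: x=-1/2 → posterior Normal(-39/25, 24/25)
obs 8: x=-9 → posterior Normal(-33/14, 6/7)
obs 9: x=-1/2 → posterior Normal(-135/62, 24/31)
obs 10: x=7/2 → posterior Normal(-57/34, 12/17)
obs 11: x=4 → posterior Normal(-45/37, 24/37)
obs 12: x=0 → posterior Normal(-9/8, 3/5)
obs 13: x=-1/4 → posterior Normal(-183/172, 24/43)
obs 14: x=5/4 → posterior Normal(-21/23, 12/23)

k = 3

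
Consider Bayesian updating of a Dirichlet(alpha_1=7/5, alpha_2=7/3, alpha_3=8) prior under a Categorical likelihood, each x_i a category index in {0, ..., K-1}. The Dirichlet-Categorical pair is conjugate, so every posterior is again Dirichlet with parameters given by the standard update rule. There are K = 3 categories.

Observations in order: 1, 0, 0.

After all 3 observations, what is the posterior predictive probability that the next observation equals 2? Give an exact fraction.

obs 1: x=1 → posterior Dirichlet(7/5, 10/3, 8)
obs 2: x=0 → posterior Dirichlet(12/5, 10/3, 8)
obs 3: x=0 → posterior Dirichlet(17/5, 10/3, 8)

120/221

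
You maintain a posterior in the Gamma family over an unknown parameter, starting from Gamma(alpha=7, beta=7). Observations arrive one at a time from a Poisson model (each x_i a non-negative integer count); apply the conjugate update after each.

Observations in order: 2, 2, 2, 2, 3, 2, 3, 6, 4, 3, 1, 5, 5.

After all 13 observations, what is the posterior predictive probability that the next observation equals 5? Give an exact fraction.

obs 1: x=2 → posterior Gamma(9, 8)
obs 2: x=2 → posterior Gamma(11, 9)
obs 3: x=2 → posterior Gamma(13, 10)
obs 4: x=2 → posterior Gamma(15, 11)
obs 5: x=3 → posterior Gamma(18, 12)
obs 6: x=2 → posterior Gamma(20, 13)
obs 7: x=3 → posterior Gamma(23, 14)
obs 8: x=6 → posterior Gamma(29, 15)
obs 9: x=4 → posterior Gamma(33, 16)
obs 10: x=3 → posterior Gamma(36, 17)
obs 11: x=1 → posterior Gamma(37, 18)
obs 12: x=5 → posterior Gamma(42, 19)
obs 13: x=5 → posterior Gamma(47, 20)

224898506391814144000000000000000000000000000000000000000000000000/3873343305152157079159369426939885999662267668733561973481511873003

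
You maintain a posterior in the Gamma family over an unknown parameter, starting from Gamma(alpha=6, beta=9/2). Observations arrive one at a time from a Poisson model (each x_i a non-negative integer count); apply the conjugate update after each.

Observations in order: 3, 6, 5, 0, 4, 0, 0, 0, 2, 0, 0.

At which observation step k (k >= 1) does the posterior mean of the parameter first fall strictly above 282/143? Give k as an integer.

obs 1: x=3 → posterior Gamma(9, 11/2)
obs 2: x=6 → posterior Gamma(15, 13/2)
obs 3: x=5 → posterior Gamma(20, 15/2)
obs 4: x=0 → posterior Gamma(20, 17/2)
obs 5: x=4 → posterior Gamma(24, 19/2)
obs 6: x=0 → posterior Gamma(24, 21/2)
obs 7: x=0 → posterior Gamma(24, 23/2)
obs 8: x=0 → posterior Gamma(24, 25/2)
obs 9: x=2 → posterior Gamma(26, 27/2)
obs 10: x=0 → posterior Gamma(26, 29/2)
obs 11: x=0 → posterior Gamma(26, 31/2)

k = 2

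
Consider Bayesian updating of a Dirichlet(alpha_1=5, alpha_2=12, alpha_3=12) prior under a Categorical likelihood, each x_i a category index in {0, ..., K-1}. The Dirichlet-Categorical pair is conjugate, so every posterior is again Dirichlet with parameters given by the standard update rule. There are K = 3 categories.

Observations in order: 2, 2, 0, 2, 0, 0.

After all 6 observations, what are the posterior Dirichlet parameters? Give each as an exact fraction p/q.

obs 1: x=2 → posterior Dirichlet(5, 12, 13)
obs 2: x=2 → posterior Dirichlet(5, 12, 14)
obs 3: x=0 → posterior Dirichlet(6, 12, 14)
obs 4: x=2 → posterior Dirichlet(6, 12, 15)
obs 5: x=0 → posterior Dirichlet(7, 12, 15)
obs 6: x=0 → posterior Dirichlet(8, 12, 15)

alpha_1=8, alpha_2=12, alpha_3=15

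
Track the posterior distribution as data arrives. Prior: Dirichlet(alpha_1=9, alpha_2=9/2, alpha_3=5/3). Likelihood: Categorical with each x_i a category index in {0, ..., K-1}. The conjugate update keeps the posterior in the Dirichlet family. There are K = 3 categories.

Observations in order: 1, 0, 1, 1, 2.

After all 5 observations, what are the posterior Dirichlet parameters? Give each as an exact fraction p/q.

obs 1: x=1 → posterior Dirichlet(9, 11/2, 5/3)
obs 2: x=0 → posterior Dirichlet(10, 11/2, 5/3)
obs 3: x=1 → posterior Dirichlet(10, 13/2, 5/3)
obs 4: x=1 → posterior Dirichlet(10, 15/2, 5/3)
obs 5: x=2 → posterior Dirichlet(10, 15/2, 8/3)

alpha_1=10, alpha_2=15/2, alpha_3=8/3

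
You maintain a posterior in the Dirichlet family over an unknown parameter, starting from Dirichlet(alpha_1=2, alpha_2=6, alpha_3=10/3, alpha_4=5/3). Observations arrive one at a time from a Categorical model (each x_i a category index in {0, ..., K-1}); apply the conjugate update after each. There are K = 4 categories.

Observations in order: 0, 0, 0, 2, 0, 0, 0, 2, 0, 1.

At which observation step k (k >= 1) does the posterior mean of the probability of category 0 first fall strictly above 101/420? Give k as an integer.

k = 2

obs 1: x=0 → posterior Dirichlet(3, 6, 10/3, 5/3)
obs 2: x=0 → posterior Dirichlet(4, 6, 10/3, 5/3)
obs 3: x=0 → posterior Dirichlet(5, 6, 10/3, 5/3)
obs 4: x=2 → posterior Dirichlet(5, 6, 13/3, 5/3)
obs 5: x=0 → posterior Dirichlet(6, 6, 13/3, 5/3)
obs 6: x=0 → posterior Dirichlet(7, 6, 13/3, 5/3)
obs 7: x=0 → posterior Dirichlet(8, 6, 13/3, 5/3)
obs 8: x=2 → posterior Dirichlet(8, 6, 16/3, 5/3)
obs 9: x=0 → posterior Dirichlet(9, 6, 16/3, 5/3)
obs 10: x=1 → posterior Dirichlet(9, 7, 16/3, 5/3)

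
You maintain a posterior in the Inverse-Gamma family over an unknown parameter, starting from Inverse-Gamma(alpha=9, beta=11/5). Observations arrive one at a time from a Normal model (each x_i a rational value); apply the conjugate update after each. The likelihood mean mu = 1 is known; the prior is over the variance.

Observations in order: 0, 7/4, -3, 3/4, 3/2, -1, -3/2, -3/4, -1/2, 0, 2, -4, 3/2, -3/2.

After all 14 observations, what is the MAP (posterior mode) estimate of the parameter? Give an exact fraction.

obs 1: x=0 → posterior Inverse-Gamma(19/2, 27/10)
obs 2: x=7/4 → posterior Inverse-Gamma(10, 477/160)
obs 3: x=-3 → posterior Inverse-Gamma(21/2, 1757/160)
obs 4: x=3/4 → posterior Inverse-Gamma(11, 881/80)
obs 5: x=3/2 → posterior Inverse-Gamma(23/2, 891/80)
obs 6: x=-1 → posterior Inverse-Gamma(12, 1051/80)
obs 7: x=-3/2 → posterior Inverse-Gamma(25/2, 1301/80)
obs 8: x=-3/4 → posterior Inverse-Gamma(13, 2847/160)
obs 9: x=-1/2 → posterior Inverse-Gamma(27/2, 3027/160)
obs 10: x=0 → posterior Inverse-Gamma(14, 3107/160)
obs 11: x=2 → posterior Inverse-Gamma(29/2, 3187/160)
obs 12: x=-4 → posterior Inverse-Gamma(15, 5187/160)
obs 13: x=3/2 → posterior Inverse-Gamma(31/2, 5207/160)
obs 14: x=-3/2 → posterior Inverse-Gamma(16, 5707/160)

5707/2720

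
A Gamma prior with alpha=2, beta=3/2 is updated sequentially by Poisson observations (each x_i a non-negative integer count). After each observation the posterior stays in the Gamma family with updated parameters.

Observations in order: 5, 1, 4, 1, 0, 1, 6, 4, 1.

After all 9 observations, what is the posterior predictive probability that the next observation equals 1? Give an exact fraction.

obs 1: x=5 → posterior Gamma(7, 5/2)
obs 2: x=1 → posterior Gamma(8, 7/2)
obs 3: x=4 → posterior Gamma(12, 9/2)
obs 4: x=1 → posterior Gamma(13, 11/2)
obs 5: x=0 → posterior Gamma(13, 13/2)
obs 6: x=1 → posterior Gamma(14, 15/2)
obs 7: x=6 → posterior Gamma(20, 17/2)
obs 8: x=4 → posterior Gamma(24, 19/2)
obs 9: x=1 → posterior Gamma(25, 21/2)

56813608296136213337036122926025050/254052654154149545721997685422868689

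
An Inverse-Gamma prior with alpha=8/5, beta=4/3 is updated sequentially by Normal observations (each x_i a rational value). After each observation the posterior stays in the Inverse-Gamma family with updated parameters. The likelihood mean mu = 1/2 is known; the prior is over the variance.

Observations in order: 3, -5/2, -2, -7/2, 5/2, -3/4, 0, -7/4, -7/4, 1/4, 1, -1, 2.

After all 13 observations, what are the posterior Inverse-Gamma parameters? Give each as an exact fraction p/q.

alpha=81/10, beta=731/24

obs 1: x=3 → posterior Inverse-Gamma(21/10, 107/24)
obs 2: x=-5/2 → posterior Inverse-Gamma(13/5, 215/24)
obs 3: x=-2 → posterior Inverse-Gamma(31/10, 145/12)
obs 4: x=-7/2 → posterior Inverse-Gamma(18/5, 241/12)
obs 5: x=5/2 → posterior Inverse-Gamma(41/10, 265/12)
obs 6: x=-3/4 → posterior Inverse-Gamma(23/5, 2195/96)
obs 7: x=0 → posterior Inverse-Gamma(51/10, 2207/96)
obs 8: x=-7/4 → posterior Inverse-Gamma(28/5, 1225/48)
obs 9: x=-7/4 → posterior Inverse-Gamma(61/10, 2693/96)
obs 10: x=1/4 → posterior Inverse-Gamma(33/5, 337/12)
obs 11: x=1 → posterior Inverse-Gamma(71/10, 677/24)
obs 12: x=-1 → posterior Inverse-Gamma(38/5, 88/3)
obs 13: x=2 → posterior Inverse-Gamma(81/10, 731/24)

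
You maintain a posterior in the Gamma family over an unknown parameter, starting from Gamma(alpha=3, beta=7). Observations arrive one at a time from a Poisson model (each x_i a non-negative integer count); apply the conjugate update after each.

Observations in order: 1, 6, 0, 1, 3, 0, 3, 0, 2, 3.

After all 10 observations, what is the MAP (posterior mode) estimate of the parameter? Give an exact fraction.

21/17

obs 1: x=1 → posterior Gamma(4, 8)
obs 2: x=6 → posterior Gamma(10, 9)
obs 3: x=0 → posterior Gamma(10, 10)
obs 4: x=1 → posterior Gamma(11, 11)
obs 5: x=3 → posterior Gamma(14, 12)
obs 6: x=0 → posterior Gamma(14, 13)
obs 7: x=3 → posterior Gamma(17, 14)
obs 8: x=0 → posterior Gamma(17, 15)
obs 9: x=2 → posterior Gamma(19, 16)
obs 10: x=3 → posterior Gamma(22, 17)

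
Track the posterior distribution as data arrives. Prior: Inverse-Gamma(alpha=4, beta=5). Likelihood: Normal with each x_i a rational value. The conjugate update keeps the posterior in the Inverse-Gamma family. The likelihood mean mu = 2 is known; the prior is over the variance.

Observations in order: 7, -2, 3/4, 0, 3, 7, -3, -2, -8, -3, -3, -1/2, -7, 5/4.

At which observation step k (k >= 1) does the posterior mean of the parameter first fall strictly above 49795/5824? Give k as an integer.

k = 8

obs 1: x=7 → posterior Inverse-Gamma(9/2, 35/2)
obs 2: x=-2 → posterior Inverse-Gamma(5, 51/2)
obs 3: x=3/4 → posterior Inverse-Gamma(11/2, 841/32)
obs 4: x=0 → posterior Inverse-Gamma(6, 905/32)
obs 5: x=3 → posterior Inverse-Gamma(13/2, 921/32)
obs 6: x=7 → posterior Inverse-Gamma(7, 1321/32)
obs 7: x=-3 → posterior Inverse-Gamma(15/2, 1721/32)
obs 8: x=-2 → posterior Inverse-Gamma(8, 1977/32)
obs 9: x=-8 → posterior Inverse-Gamma(17/2, 3577/32)
obs 10: x=-3 → posterior Inverse-Gamma(9, 3977/32)
obs 11: x=-3 → posterior Inverse-Gamma(19/2, 4377/32)
obs 12: x=-1/2 → posterior Inverse-Gamma(10, 4477/32)
obs 13: x=-7 → posterior Inverse-Gamma(21/2, 5773/32)
obs 14: x=5/4 → posterior Inverse-Gamma(11, 2891/16)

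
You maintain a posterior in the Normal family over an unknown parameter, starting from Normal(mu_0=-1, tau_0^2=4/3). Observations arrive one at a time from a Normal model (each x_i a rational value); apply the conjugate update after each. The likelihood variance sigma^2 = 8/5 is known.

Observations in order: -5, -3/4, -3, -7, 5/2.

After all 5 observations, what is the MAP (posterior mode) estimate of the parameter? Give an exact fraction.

obs 1: x=-5 → posterior Normal(-31/11, 8/11)
obs 2: x=-3/4 → posterior Normal(-139/64, 1/2)
obs 3: x=-3 → posterior Normal(-199/84, 8/21)
obs 4: x=-7 → posterior Normal(-339/104, 4/13)
obs 5: x=5/2 → posterior Normal(-289/124, 8/31)

-289/124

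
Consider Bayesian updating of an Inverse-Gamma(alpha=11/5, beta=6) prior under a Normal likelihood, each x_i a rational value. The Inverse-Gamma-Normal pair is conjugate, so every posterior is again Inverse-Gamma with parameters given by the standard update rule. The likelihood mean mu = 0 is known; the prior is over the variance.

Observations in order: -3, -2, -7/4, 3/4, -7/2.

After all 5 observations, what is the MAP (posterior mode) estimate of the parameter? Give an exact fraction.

545/152

obs 1: x=-3 → posterior Inverse-Gamma(27/10, 21/2)
obs 2: x=-2 → posterior Inverse-Gamma(16/5, 25/2)
obs 3: x=-7/4 → posterior Inverse-Gamma(37/10, 449/32)
obs 4: x=3/4 → posterior Inverse-Gamma(21/5, 229/16)
obs 5: x=-7/2 → posterior Inverse-Gamma(47/10, 327/16)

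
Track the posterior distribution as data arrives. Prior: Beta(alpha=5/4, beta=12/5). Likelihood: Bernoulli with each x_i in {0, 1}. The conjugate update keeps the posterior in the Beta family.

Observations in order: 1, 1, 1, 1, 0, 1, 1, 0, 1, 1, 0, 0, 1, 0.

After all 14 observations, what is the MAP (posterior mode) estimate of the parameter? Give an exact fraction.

185/313

obs 1: x=1 → posterior Beta(9/4, 12/5)
obs 2: x=1 → posterior Beta(13/4, 12/5)
obs 3: x=1 → posterior Beta(17/4, 12/5)
obs 4: x=1 → posterior Beta(21/4, 12/5)
obs 5: x=0 → posterior Beta(21/4, 17/5)
obs 6: x=1 → posterior Beta(25/4, 17/5)
obs 7: x=1 → posterior Beta(29/4, 17/5)
obs 8: x=0 → posterior Beta(29/4, 22/5)
obs 9: x=1 → posterior Beta(33/4, 22/5)
obs 10: x=1 → posterior Beta(37/4, 22/5)
obs 11: x=0 → posterior Beta(37/4, 27/5)
obs 12: x=0 → posterior Beta(37/4, 32/5)
obs 13: x=1 → posterior Beta(41/4, 32/5)
obs 14: x=0 → posterior Beta(41/4, 37/5)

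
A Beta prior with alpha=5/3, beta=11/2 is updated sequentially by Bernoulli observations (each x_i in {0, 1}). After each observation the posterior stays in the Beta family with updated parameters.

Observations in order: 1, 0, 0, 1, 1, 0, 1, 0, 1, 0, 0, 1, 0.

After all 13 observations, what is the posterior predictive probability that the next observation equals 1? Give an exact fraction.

obs 1: x=1 → posterior Beta(8/3, 11/2)
obs 2: x=0 → posterior Beta(8/3, 13/2)
obs 3: x=0 → posterior Beta(8/3, 15/2)
obs 4: x=1 → posterior Beta(11/3, 15/2)
obs 5: x=1 → posterior Beta(14/3, 15/2)
obs 6: x=0 → posterior Beta(14/3, 17/2)
obs 7: x=1 → posterior Beta(17/3, 17/2)
obs 8: x=0 → posterior Beta(17/3, 19/2)
obs 9: x=1 → posterior Beta(20/3, 19/2)
obs 10: x=0 → posterior Beta(20/3, 21/2)
obs 11: x=0 → posterior Beta(20/3, 23/2)
obs 12: x=1 → posterior Beta(23/3, 23/2)
obs 13: x=0 → posterior Beta(23/3, 25/2)

46/121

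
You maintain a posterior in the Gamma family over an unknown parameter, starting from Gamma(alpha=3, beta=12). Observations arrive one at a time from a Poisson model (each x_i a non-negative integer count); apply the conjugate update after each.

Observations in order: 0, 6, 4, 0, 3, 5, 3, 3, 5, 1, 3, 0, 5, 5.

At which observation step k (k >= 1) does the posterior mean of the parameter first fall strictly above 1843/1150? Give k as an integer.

k = 13

obs 1: x=0 → posterior Gamma(3, 13)
obs 2: x=6 → posterior Gamma(9, 14)
obs 3: x=4 → posterior Gamma(13, 15)
obs 4: x=0 → posterior Gamma(13, 16)
obs 5: x=3 → posterior Gamma(16, 17)
obs 6: x=5 → posterior Gamma(21, 18)
obs 7: x=3 → posterior Gamma(24, 19)
obs 8: x=3 → posterior Gamma(27, 20)
obs 9: x=5 → posterior Gamma(32, 21)
obs 10: x=1 → posterior Gamma(33, 22)
obs 11: x=3 → posterior Gamma(36, 23)
obs 12: x=0 → posterior Gamma(36, 24)
obs 13: x=5 → posterior Gamma(41, 25)
obs 14: x=5 → posterior Gamma(46, 26)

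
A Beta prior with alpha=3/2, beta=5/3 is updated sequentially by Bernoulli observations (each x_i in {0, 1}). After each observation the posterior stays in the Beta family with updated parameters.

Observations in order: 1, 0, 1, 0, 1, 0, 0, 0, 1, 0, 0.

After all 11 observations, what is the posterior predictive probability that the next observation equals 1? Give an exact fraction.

33/85

obs 1: x=1 → posterior Beta(5/2, 5/3)
obs 2: x=0 → posterior Beta(5/2, 8/3)
obs 3: x=1 → posterior Beta(7/2, 8/3)
obs 4: x=0 → posterior Beta(7/2, 11/3)
obs 5: x=1 → posterior Beta(9/2, 11/3)
obs 6: x=0 → posterior Beta(9/2, 14/3)
obs 7: x=0 → posterior Beta(9/2, 17/3)
obs 8: x=0 → posterior Beta(9/2, 20/3)
obs 9: x=1 → posterior Beta(11/2, 20/3)
obs 10: x=0 → posterior Beta(11/2, 23/3)
obs 11: x=0 → posterior Beta(11/2, 26/3)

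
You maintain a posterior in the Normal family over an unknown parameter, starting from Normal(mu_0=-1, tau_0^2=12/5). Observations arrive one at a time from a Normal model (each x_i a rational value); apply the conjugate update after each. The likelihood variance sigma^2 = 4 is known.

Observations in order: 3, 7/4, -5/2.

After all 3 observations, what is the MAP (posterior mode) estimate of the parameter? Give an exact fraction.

obs 1: x=3 → posterior Normal(1/2, 3/2)
obs 2: x=7/4 → posterior Normal(37/44, 12/11)
obs 3: x=-5/2 → posterior Normal(1/8, 6/7)

1/8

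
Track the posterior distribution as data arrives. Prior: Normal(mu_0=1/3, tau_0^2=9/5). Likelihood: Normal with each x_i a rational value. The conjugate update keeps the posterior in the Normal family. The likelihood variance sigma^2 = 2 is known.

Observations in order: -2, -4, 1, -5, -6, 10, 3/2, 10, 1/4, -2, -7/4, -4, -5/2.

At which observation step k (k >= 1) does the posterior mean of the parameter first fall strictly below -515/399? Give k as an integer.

k = 2

obs 1: x=-2 → posterior Normal(-44/57, 18/19)
obs 2: x=-4 → posterior Normal(-38/21, 9/14)
obs 3: x=1 → posterior Normal(-125/111, 18/37)
obs 4: x=-5 → posterior Normal(-130/69, 9/23)
obs 5: x=-6 → posterior Normal(-422/165, 18/55)
obs 6: x=10 → posterior Normal(-19/24, 9/32)
obs 7: x=3/2 → posterior Normal(-223/438, 18/73)
obs 8: x=10 → posterior Normal(317/492, 9/41)
obs 9: x=1/4 → posterior Normal(661/1092, 18/91)
obs 10: x=-2 → posterior Normal(89/240, 9/50)
obs 11: x=-7/4 → posterior Normal(64/327, 18/109)
obs 12: x=-4 → posterior Normal(-22/177, 9/59)
obs 13: x=-5/2 → posterior Normal(-223/762, 18/127)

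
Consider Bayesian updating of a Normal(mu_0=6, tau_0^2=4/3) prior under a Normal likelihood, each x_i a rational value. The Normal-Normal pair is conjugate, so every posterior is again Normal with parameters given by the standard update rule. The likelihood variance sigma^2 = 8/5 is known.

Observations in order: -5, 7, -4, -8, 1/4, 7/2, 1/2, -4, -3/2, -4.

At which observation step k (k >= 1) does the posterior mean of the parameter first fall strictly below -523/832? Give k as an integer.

obs 1: x=-5 → posterior Normal(1, 8/11)
obs 2: x=7 → posterior Normal(23/8, 1/2)
obs 3: x=-4 → posterior Normal(26/21, 8/21)
obs 4: x=-8 → posterior Normal(-7/13, 4/13)
obs 5: x=1/4 → posterior Normal(-51/124, 8/31)
obs 6: x=7/2 → posterior Normal(19/144, 2/9)
obs 7: x=1/2 → posterior Normal(29/164, 8/41)
obs 8: x=-4 → posterior Normal(-51/184, 4/23)
obs 9: x=-3/2 → posterior Normal(-27/68, 8/51)
obs 10: x=-4 → posterior Normal(-23/32, 1/7)

k = 10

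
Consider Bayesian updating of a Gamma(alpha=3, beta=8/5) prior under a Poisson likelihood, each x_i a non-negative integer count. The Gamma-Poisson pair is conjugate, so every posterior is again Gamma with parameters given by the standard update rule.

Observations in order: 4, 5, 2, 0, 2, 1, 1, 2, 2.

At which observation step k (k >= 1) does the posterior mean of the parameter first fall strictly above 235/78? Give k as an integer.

k = 2

obs 1: x=4 → posterior Gamma(7, 13/5)
obs 2: x=5 → posterior Gamma(12, 18/5)
obs 3: x=2 → posterior Gamma(14, 23/5)
obs 4: x=0 → posterior Gamma(14, 28/5)
obs 5: x=2 → posterior Gamma(16, 33/5)
obs 6: x=1 → posterior Gamma(17, 38/5)
obs 7: x=1 → posterior Gamma(18, 43/5)
obs 8: x=2 → posterior Gamma(20, 48/5)
obs 9: x=2 → posterior Gamma(22, 53/5)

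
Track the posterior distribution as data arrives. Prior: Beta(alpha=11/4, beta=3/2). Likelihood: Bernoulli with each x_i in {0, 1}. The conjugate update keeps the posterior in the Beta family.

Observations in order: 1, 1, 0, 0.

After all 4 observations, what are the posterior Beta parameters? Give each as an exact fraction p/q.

obs 1: x=1 → posterior Beta(15/4, 3/2)
obs 2: x=1 → posterior Beta(19/4, 3/2)
obs 3: x=0 → posterior Beta(19/4, 5/2)
obs 4: x=0 → posterior Beta(19/4, 7/2)

alpha=19/4, beta=7/2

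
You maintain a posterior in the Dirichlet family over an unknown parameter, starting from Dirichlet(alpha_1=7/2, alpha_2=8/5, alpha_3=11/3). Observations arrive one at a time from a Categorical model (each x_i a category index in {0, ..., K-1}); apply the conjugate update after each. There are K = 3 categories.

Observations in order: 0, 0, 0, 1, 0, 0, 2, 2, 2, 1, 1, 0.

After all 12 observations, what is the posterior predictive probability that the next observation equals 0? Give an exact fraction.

obs 1: x=0 → posterior Dirichlet(9/2, 8/5, 11/3)
obs 2: x=0 → posterior Dirichlet(11/2, 8/5, 11/3)
obs 3: x=0 → posterior Dirichlet(13/2, 8/5, 11/3)
obs 4: x=1 → posterior Dirichlet(13/2, 13/5, 11/3)
obs 5: x=0 → posterior Dirichlet(15/2, 13/5, 11/3)
obs 6: x=0 → posterior Dirichlet(17/2, 13/5, 11/3)
obs 7: x=2 → posterior Dirichlet(17/2, 13/5, 14/3)
obs 8: x=2 → posterior Dirichlet(17/2, 13/5, 17/3)
obs 9: x=2 → posterior Dirichlet(17/2, 13/5, 20/3)
obs 10: x=1 → posterior Dirichlet(17/2, 18/5, 20/3)
obs 11: x=1 → posterior Dirichlet(17/2, 23/5, 20/3)
obs 12: x=0 → posterior Dirichlet(19/2, 23/5, 20/3)

285/623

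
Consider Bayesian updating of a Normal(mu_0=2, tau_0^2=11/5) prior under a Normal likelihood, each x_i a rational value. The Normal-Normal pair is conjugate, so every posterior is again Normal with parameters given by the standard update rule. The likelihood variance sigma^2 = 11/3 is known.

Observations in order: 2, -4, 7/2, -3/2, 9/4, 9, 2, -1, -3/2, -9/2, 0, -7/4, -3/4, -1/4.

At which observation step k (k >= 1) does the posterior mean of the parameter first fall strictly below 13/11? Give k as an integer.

obs 1: x=2 → posterior Normal(2, 11/8)
obs 2: x=-4 → posterior Normal(4/11, 1)
obs 3: x=7/2 → posterior Normal(29/28, 11/14)
obs 4: x=-3/2 → posterior Normal(10/17, 11/17)
obs 5: x=9/4 → posterior Normal(67/80, 11/20)
obs 6: x=9 → posterior Normal(175/92, 11/23)
obs 7: x=2 → posterior Normal(199/104, 11/26)
obs 8: x=-1 → posterior Normal(187/116, 11/29)
obs 9: x=-3/2 → posterior Normal(169/128, 11/32)
obs 10: x=-9/2 → posterior Normal(23/28, 11/35)
obs 11: x=0 → posterior Normal(115/152, 11/38)
obs 12: x=-7/4 → posterior Normal(47/82, 11/41)
obs 13: x=-3/4 → posterior Normal(85/176, 1/4)
obs 14: x=-1/4 → posterior Normal(41/94, 11/47)

k = 2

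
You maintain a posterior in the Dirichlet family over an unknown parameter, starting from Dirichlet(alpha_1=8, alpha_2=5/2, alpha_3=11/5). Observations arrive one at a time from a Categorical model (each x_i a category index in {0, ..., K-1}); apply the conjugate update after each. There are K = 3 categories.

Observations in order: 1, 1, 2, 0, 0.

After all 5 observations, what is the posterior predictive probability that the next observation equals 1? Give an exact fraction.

15/59

obs 1: x=1 → posterior Dirichlet(8, 7/2, 11/5)
obs 2: x=1 → posterior Dirichlet(8, 9/2, 11/5)
obs 3: x=2 → posterior Dirichlet(8, 9/2, 16/5)
obs 4: x=0 → posterior Dirichlet(9, 9/2, 16/5)
obs 5: x=0 → posterior Dirichlet(10, 9/2, 16/5)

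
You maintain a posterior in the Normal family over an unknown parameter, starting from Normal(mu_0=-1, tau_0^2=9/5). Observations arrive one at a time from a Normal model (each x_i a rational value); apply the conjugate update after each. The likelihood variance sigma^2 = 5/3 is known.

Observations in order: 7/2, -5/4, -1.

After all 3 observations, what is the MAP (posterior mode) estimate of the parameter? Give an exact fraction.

obs 1: x=7/2 → posterior Normal(139/104, 45/52)
obs 2: x=-5/4 → posterior Normal(143/316, 45/79)
obs 3: x=-1 → posterior Normal(35/424, 45/106)

35/424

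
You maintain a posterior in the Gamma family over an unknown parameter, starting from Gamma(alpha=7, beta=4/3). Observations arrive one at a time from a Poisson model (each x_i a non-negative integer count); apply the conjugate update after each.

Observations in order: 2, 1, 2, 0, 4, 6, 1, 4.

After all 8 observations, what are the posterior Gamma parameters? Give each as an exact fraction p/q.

alpha=27, beta=28/3

obs 1: x=2 → posterior Gamma(9, 7/3)
obs 2: x=1 → posterior Gamma(10, 10/3)
obs 3: x=2 → posterior Gamma(12, 13/3)
obs 4: x=0 → posterior Gamma(12, 16/3)
obs 5: x=4 → posterior Gamma(16, 19/3)
obs 6: x=6 → posterior Gamma(22, 22/3)
obs 7: x=1 → posterior Gamma(23, 25/3)
obs 8: x=4 → posterior Gamma(27, 28/3)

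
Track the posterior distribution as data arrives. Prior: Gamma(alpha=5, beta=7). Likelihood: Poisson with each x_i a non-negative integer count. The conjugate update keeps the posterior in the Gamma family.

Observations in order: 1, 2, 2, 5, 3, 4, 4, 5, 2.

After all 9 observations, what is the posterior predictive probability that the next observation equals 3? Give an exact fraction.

2096139380232980934934387581779692182568960/11633549665058175578832094238737833478284593

obs 1: x=1 → posterior Gamma(6, 8)
obs 2: x=2 → posterior Gamma(8, 9)
obs 3: x=2 → posterior Gamma(10, 10)
obs 4: x=5 → posterior Gamma(15, 11)
obs 5: x=3 → posterior Gamma(18, 12)
obs 6: x=4 → posterior Gamma(22, 13)
obs 7: x=4 → posterior Gamma(26, 14)
obs 8: x=5 → posterior Gamma(31, 15)
obs 9: x=2 → posterior Gamma(33, 16)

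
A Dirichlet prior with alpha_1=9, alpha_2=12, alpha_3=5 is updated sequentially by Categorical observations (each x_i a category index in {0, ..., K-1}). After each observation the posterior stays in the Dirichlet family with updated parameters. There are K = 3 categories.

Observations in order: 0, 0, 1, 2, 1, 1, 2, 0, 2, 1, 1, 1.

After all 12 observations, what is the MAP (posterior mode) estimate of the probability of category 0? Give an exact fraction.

11/35

obs 1: x=0 → posterior Dirichlet(10, 12, 5)
obs 2: x=0 → posterior Dirichlet(11, 12, 5)
obs 3: x=1 → posterior Dirichlet(11, 13, 5)
obs 4: x=2 → posterior Dirichlet(11, 13, 6)
obs 5: x=1 → posterior Dirichlet(11, 14, 6)
obs 6: x=1 → posterior Dirichlet(11, 15, 6)
obs 7: x=2 → posterior Dirichlet(11, 15, 7)
obs 8: x=0 → posterior Dirichlet(12, 15, 7)
obs 9: x=2 → posterior Dirichlet(12, 15, 8)
obs 10: x=1 → posterior Dirichlet(12, 16, 8)
obs 11: x=1 → posterior Dirichlet(12, 17, 8)
obs 12: x=1 → posterior Dirichlet(12, 18, 8)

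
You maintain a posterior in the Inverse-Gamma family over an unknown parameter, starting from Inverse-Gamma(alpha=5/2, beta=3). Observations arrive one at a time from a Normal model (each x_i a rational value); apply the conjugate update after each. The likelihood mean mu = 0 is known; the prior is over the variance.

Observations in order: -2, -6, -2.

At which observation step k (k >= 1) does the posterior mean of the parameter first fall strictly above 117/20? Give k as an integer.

k = 2

obs 1: x=-2 → posterior Inverse-Gamma(3, 5)
obs 2: x=-6 → posterior Inverse-Gamma(7/2, 23)
obs 3: x=-2 → posterior Inverse-Gamma(4, 25)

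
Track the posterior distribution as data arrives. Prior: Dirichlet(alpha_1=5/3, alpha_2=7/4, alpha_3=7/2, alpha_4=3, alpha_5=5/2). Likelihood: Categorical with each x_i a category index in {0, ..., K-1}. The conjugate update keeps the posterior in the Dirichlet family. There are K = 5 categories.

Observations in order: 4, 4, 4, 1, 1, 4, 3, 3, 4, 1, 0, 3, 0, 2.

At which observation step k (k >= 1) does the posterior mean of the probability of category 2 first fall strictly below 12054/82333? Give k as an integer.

k = 12

obs 1: x=4 → posterior Dirichlet(5/3, 7/4, 7/2, 3, 7/2)
obs 2: x=4 → posterior Dirichlet(5/3, 7/4, 7/2, 3, 9/2)
obs 3: x=4 → posterior Dirichlet(5/3, 7/4, 7/2, 3, 11/2)
obs 4: x=1 → posterior Dirichlet(5/3, 11/4, 7/2, 3, 11/2)
obs 5: x=1 → posterior Dirichlet(5/3, 15/4, 7/2, 3, 11/2)
obs 6: x=4 → posterior Dirichlet(5/3, 15/4, 7/2, 3, 13/2)
obs 7: x=3 → posterior Dirichlet(5/3, 15/4, 7/2, 4, 13/2)
obs 8: x=3 → posterior Dirichlet(5/3, 15/4, 7/2, 5, 13/2)
obs 9: x=4 → posterior Dirichlet(5/3, 15/4, 7/2, 5, 15/2)
obs 10: x=1 → posterior Dirichlet(5/3, 19/4, 7/2, 5, 15/2)
obs 11: x=0 → posterior Dirichlet(8/3, 19/4, 7/2, 5, 15/2)
obs 12: x=3 → posterior Dirichlet(8/3, 19/4, 7/2, 6, 15/2)
obs 13: x=0 → posterior Dirichlet(11/3, 19/4, 7/2, 6, 15/2)
obs 14: x=2 → posterior Dirichlet(11/3, 19/4, 9/2, 6, 15/2)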